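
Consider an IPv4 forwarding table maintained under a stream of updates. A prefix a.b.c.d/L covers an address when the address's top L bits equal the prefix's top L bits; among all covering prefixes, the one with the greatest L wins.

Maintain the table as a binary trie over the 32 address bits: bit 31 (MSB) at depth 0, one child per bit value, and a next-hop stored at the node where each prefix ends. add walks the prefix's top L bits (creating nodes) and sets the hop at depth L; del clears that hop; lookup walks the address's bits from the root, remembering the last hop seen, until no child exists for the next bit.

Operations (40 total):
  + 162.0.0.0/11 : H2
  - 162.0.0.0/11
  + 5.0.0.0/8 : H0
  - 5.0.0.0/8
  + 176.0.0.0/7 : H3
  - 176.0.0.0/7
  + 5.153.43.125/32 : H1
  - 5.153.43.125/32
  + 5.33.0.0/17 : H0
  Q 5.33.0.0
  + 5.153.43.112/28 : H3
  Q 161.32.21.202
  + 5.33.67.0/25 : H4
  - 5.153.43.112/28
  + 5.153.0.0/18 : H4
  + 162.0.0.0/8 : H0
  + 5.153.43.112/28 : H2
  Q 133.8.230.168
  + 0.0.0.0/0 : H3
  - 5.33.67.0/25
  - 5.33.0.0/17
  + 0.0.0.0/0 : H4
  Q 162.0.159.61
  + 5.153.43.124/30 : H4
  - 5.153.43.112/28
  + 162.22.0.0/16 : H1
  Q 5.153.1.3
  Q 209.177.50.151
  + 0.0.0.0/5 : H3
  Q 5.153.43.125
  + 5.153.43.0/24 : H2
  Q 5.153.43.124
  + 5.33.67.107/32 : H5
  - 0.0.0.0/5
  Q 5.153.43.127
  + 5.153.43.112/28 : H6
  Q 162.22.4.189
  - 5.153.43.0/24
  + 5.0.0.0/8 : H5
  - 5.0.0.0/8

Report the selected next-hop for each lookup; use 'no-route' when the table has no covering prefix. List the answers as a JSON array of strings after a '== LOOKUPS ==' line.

Process each operation:
  add 162.0.0.0/11 -> H2 at depth 11
  del 162.0.0.0/11 (clear depth 11)
  add 5.0.0.0/8 -> H0 at depth 8
  del 5.0.0.0/8 (clear depth 8)
  add 176.0.0.0/7 -> H3 at depth 7
  del 176.0.0.0/7 (clear depth 7)
  add 5.153.43.125/32 -> H1 at depth 32
  del 5.153.43.125/32 (clear depth 32)
  add 5.33.0.0/17 -> H0 at depth 17
  ? 5.33.0.0  path d0:-→d1:-→d2:-→d3:-→d4:-→d5:-→d6:-→d7:-→d8:-→d9:-→d10:-→d11:-→d12:-→d13:-→d14:-→d15:-→d16:-→d17:H0  best=H0
  add 5.153.43.112/28 -> H3 at depth 28
  ? 161.32.21.202  path d0:-→d1:-→d2:-→d3:-→d4:-→d5:-→d6:-  best=no-route
  add 5.33.67.0/25 -> H4 at depth 25
  del 5.153.43.112/28 (clear depth 28)
  add 5.153.0.0/18 -> H4 at depth 18
  add 162.0.0.0/8 -> H0 at depth 8
  add 5.153.43.112/28 -> H2 at depth 28
  ? 133.8.230.168  path d0:-→d1:-→d2:-  best=no-route
  add 0.0.0.0/0 -> H3 at depth 0
  del 5.33.67.0/25 (clear depth 25)
  del 5.33.0.0/17 (clear depth 17)
  add 0.0.0.0/0 -> H4 at depth 0
  ? 162.0.159.61  path d0:H4→d1:-→d2:-→d3:-→d4:-→d5:-→d6:-→d7:-→d8:H0→d9:-→d10:-→d11:-  best=H0
  add 5.153.43.124/30 -> H4 at depth 30
  del 5.153.43.112/28 (clear depth 28)
  add 162.22.0.0/16 -> H1 at depth 16
  ? 5.153.1.3  path d0:H4→d1:-→d2:-→d3:-→d4:-→d5:-→d6:-→d7:-→d8:-→d9:-→d10:-→d11:-→d12:-→d13:-→d14:-→d15:-→d16:-→d17:-→d18:H4  best=H4
  ? 209.177.50.151  path d0:H4→d1:-  best=H4
  add 0.0.0.0/5 -> H3 at depth 5
  ? 5.153.43.125  path d0:H4→d1:-→d2:-→d3:-→d4:-→d5:H3→d6:-→d7:-→d8:-→d9:-→d10:-→d11:-→d12:-→d13:-→d14:-→d15:-→d16:-→d17:-→d18:H4→d19:-→d20:-→d21:-→d22:-→d23:-→d24:-→d25:-→d26:-→d27:-→d28:-→d29:-→d30:H4→d31:-→d32:-  best=H4
  add 5.153.43.0/24 -> H2 at depth 24
  ? 5.153.43.124  path d0:H4→d1:-→d2:-→d3:-→d4:-→d5:H3→d6:-→d7:-→d8:-→d9:-→d10:-→d11:-→d12:-→d13:-→d14:-→d15:-→d16:-→d17:-→d18:H4→d19:-→d20:-→d21:-→d22:-→d23:-→d24:H2→d25:-→d26:-→d27:-→d28:-→d29:-→d30:H4→d31:-  best=H4
  add 5.33.67.107/32 -> H5 at depth 32
  del 0.0.0.0/5 (clear depth 5)
  ? 5.153.43.127  path d0:H4→d1:-→d2:-→d3:-→d4:-→d5:-→d6:-→d7:-→d8:-→d9:-→d10:-→d11:-→d12:-→d13:-→d14:-→d15:-→d16:-→d17:-→d18:H4→d19:-→d20:-→d21:-→d22:-→d23:-→d24:H2→d25:-→d26:-→d27:-→d28:-→d29:-→d30:H4  best=H4
  add 5.153.43.112/28 -> H6 at depth 28
  ? 162.22.4.189  path d0:H4→d1:-→d2:-→d3:-→d4:-→d5:-→d6:-→d7:-→d8:H0→d9:-→d10:-→d11:-→d12:-→d13:-→d14:-→d15:-→d16:H1  best=H1
  del 5.153.43.0/24 (clear depth 24)
  add 5.0.0.0/8 -> H5 at depth 8
  del 5.0.0.0/8 (clear depth 8)

== LOOKUPS ==
["H0","no-route","no-route","H0","H4","H4","H4","H4","H4","H1"]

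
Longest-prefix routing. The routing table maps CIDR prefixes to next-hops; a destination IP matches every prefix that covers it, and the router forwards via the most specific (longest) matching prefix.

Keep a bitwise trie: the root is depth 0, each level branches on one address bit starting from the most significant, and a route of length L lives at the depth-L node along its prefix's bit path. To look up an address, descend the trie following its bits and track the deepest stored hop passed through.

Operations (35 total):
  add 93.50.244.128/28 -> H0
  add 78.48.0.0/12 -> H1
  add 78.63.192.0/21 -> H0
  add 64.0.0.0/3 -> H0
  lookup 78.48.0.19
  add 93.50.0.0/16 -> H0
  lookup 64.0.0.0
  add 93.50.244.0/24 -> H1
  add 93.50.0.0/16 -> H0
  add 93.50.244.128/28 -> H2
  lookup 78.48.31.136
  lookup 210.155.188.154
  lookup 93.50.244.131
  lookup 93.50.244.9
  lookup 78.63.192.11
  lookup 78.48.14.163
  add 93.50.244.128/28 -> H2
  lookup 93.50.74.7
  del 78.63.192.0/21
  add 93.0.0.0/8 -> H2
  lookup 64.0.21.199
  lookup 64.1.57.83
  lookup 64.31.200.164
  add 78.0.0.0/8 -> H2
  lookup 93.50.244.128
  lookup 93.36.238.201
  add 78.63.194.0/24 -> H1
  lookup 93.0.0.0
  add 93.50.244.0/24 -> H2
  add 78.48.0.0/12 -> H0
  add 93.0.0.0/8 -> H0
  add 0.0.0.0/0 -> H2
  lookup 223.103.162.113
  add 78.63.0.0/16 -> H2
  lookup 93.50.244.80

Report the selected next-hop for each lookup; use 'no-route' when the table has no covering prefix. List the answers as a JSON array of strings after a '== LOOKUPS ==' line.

Process each operation:
  add 93.50.244.128/28 -> H0 at depth 28
  add 78.48.0.0/12 -> H1 at depth 12
  add 78.63.192.0/21 -> H0 at depth 21
  add 64.0.0.0/3 -> H0 at depth 3
  lookup 78.48.0.19: bits 010011100011 walk d0:-→d1:-→d2:-→d3:H0→d4:-→d5:-→d6:-→d7:-→d8:-→d9:-→d10:-→d11:-→d12:H1 -> H1
  add 93.50.0.0/16 -> H0 at depth 16
  lookup 64.0.0.0: bits 0100 walk d0:-→d1:-→d2:-→d3:H0→d4:- -> H0
  add 93.50.244.0/24 -> H1 at depth 24
  add 93.50.0.0/16 -> H0 at depth 16
  add 93.50.244.128/28 -> H2 at depth 28
  lookup 78.48.31.136: bits 010011100011 walk d0:-→d1:-→d2:-→d3:H0→d4:-→d5:-→d6:-→d7:-→d8:-→d9:-→d10:-→d11:-→d12:H1 -> H1
  lookup 210.155.188.154: bits ε walk d0:- -> no-route
  lookup 93.50.244.131: bits 0101110100110010111101001000 walk d0:-→d1:-→d2:-→d3:H0→d4:-→d5:-→d6:-→d7:-→d8:-→d9:-→d10:-→d11:-→d12:-→d13:-→d14:-→d15:-→d16:H0→d17:-→d18:-→d19:-→d20:-→d21:-→d22:-→d23:-→d24:H1→d25:-→d26:-→d27:-→d28:H2 -> H2
  lookup 93.50.244.9: bits 010111010011001011110100 walk d0:-→d1:-→d2:-→d3:H0→d4:-→d5:-→d6:-→d7:-→d8:-→d9:-→d10:-→d11:-→d12:-→d13:-→d14:-→d15:-→d16:H0→d17:-→d18:-→d19:-→d20:-→d21:-→d22:-→d23:-→d24:H1 -> H1
  lookup 78.63.192.11: bits 010011100011111111000 walk d0:-→d1:-→d2:-→d3:H0→d4:-→d5:-→d6:-→d7:-→d8:-→d9:-→d10:-→d11:-→d12:H1→d13:-→d14:-→d15:-→d16:-→d17:-→d18:-→d19:-→d20:-→d21:H0 -> H0
  lookup 78.48.14.163: bits 010011100011 walk d0:-→d1:-→d2:-→d3:H0→d4:-→d5:-→d6:-→d7:-→d8:-→d9:-→d10:-→d11:-→d12:H1 -> H1
  add 93.50.244.128/28 -> H2 at depth 28
  lookup 93.50.74.7: bits 0101110100110010 walk d0:-→d1:-→d2:-→d3:H0→d4:-→d5:-→d6:-→d7:-→d8:-→d9:-→d10:-→d11:-→d12:-→d13:-→d14:-→d15:-→d16:H0 -> H0
  - 78.63.192.0/21 clear@21
  add 93.0.0.0/8 -> H2 at depth 8
  lookup 64.0.21.199: bits 0100 walk d0:-→d1:-→d2:-→d3:H0→d4:- -> H0
  lookup 64.1.57.83: bits 0100 walk d0:-→d1:-→d2:-→d3:H0→d4:- -> H0
  lookup 64.31.200.164: bits 0100 walk d0:-→d1:-→d2:-→d3:H0→d4:- -> H0
  add 78.0.0.0/8 -> H2 at depth 8
  lookup 93.50.244.128: bits 0101110100110010111101001000 walk d0:-→d1:-→d2:-→d3:H0→d4:-→d5:-→d6:-→d7:-→d8:H2→d9:-→d10:-→d11:-→d12:-→d13:-→d14:-→d15:-→d16:H0→d17:-→d18:-→d19:-→d20:-→d21:-→d22:-→d23:-→d24:H1→d25:-→d26:-→d27:-→d28:H2 -> H2
  lookup 93.36.238.201: bits 01011101001 walk d0:-→d1:-→d2:-→d3:H0→d4:-→d5:-→d6:-→d7:-→d8:H2→d9:-→d10:-→d11:- -> H2
  add 78.63.194.0/24 -> H1 at depth 24
  lookup 93.0.0.0: bits 0101110100 walk d0:-→d1:-→d2:-→d3:H0→d4:-→d5:-→d6:-→d7:-→d8:H2→d9:-→d10:- -> H2
  add 93.50.244.0/24 -> H2 at depth 24
  add 78.48.0.0/12 -> H0 at depth 12
  add 93.0.0.0/8 -> H0 at depth 8
  add 0.0.0.0/0 -> H2 at depth 0
  lookup 223.103.162.113: bits ε walk d0:H2 -> H2
  add 78.63.0.0/16 -> H2 at depth 16
  lookup 93.50.244.80: bits 010111010011001011110100 walk d0:H2→d1:-→d2:-→d3:H0→d4:-→d5:-→d6:-→d7:-→d8:H0→d9:-→d10:-→d11:-→d12:-→d13:-→d14:-→d15:-→d16:H0→d17:-→d18:-→d19:-→d20:-→d21:-→d22:-→d23:-→d24:H2 -> H2

== LOOKUPS ==
["H1","H0","H1","no-route","H2","H1","H0","H1","H0","H0","H0","H0","H2","H2","H2","H2","H2"]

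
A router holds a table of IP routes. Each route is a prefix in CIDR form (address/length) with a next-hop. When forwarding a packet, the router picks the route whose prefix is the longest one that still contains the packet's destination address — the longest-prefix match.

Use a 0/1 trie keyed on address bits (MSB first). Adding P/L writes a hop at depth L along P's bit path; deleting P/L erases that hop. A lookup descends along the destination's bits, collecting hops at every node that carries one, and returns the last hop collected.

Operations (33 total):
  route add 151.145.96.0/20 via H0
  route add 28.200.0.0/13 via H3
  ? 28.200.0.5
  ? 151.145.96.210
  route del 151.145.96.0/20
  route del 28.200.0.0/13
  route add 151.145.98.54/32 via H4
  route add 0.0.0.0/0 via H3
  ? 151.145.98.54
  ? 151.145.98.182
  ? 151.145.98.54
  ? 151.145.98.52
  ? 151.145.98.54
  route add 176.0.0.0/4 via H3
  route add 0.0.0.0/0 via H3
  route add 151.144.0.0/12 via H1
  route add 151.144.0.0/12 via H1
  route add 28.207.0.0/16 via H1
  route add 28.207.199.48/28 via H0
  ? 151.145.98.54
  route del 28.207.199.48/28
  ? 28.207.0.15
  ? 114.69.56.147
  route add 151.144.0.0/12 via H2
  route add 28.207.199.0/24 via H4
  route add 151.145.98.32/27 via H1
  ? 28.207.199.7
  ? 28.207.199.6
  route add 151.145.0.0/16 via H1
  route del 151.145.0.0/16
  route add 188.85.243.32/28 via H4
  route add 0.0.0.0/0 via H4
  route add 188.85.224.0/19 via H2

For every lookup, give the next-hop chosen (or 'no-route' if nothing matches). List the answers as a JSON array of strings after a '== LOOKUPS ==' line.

Process each operation:
  + 151.145.96.0/20 (H0) depth=20
  + 28.200.0.0/13 (H3) depth=13
  Q 28.200.0.5: descend 0001110011001 ; hops seen [H3] ; pick H3
  Q 151.145.96.210: descend 10010111100100010110 ; hops seen [H0] ; pick H0
  del 151.145.96.0/20 (clear depth 20)
  del 28.200.0.0/13 (clear depth 13)
  + 151.145.98.54/32 (H4) depth=32
  + 0.0.0.0/0 (H3) depth=0
  Q 151.145.98.54: descend 10010111100100010110001000110110 ; hops seen [H3,H4] ; pick H4
  Q 151.145.98.182: descend 100101111001000101100010 ; hops seen [H3] ; pick H3
  Q 151.145.98.54: descend 10010111100100010110001000110110 ; hops seen [H3,H4] ; pick H4
  Q 151.145.98.52: descend 100101111001000101100010001101 ; hops seen [H3] ; pick H3
  Q 151.145.98.54: descend 10010111100100010110001000110110 ; hops seen [H3,H4] ; pick H4
  + 176.0.0.0/4 (H3) depth=4
  + 0.0.0.0/0 (H3) depth=0
  + 151.144.0.0/12 (H1) depth=12
  + 151.144.0.0/12 (H1) depth=12
  + 28.207.0.0/16 (H1) depth=16
  + 28.207.199.48/28 (H0) depth=28
  Q 151.145.98.54: descend 10010111100100010110001000110110 ; hops seen [H3,H1,H4] ; pick H4
  del 28.207.199.48/28 (clear depth 28)
  Q 28.207.0.15: descend 0001110011001111 ; hops seen [H3,H1] ; pick H1
  Q 114.69.56.147: descend 0 ; hops seen [H3] ; pick H3
  + 151.144.0.0/12 (H2) depth=12
  + 28.207.199.0/24 (H4) depth=24
  + 151.145.98.32/27 (H1) depth=27
  Q 28.207.199.7: descend 00011100110011111100011100 ; hops seen [H3,H1,H4] ; pick H4
  Q 28.207.199.6: descend 00011100110011111100011100 ; hops seen [H3,H1,H4] ; pick H4
  + 151.145.0.0/16 (H1) depth=16
  del 151.145.0.0/16 (clear depth 16)
  + 188.85.243.32/28 (H4) depth=28
  + 0.0.0.0/0 (H4) depth=0
  + 188.85.224.0/19 (H2) depth=19

== LOOKUPS ==
["H3","H0","H4","H3","H4","H3","H4","H4","H1","H3","H4","H4"]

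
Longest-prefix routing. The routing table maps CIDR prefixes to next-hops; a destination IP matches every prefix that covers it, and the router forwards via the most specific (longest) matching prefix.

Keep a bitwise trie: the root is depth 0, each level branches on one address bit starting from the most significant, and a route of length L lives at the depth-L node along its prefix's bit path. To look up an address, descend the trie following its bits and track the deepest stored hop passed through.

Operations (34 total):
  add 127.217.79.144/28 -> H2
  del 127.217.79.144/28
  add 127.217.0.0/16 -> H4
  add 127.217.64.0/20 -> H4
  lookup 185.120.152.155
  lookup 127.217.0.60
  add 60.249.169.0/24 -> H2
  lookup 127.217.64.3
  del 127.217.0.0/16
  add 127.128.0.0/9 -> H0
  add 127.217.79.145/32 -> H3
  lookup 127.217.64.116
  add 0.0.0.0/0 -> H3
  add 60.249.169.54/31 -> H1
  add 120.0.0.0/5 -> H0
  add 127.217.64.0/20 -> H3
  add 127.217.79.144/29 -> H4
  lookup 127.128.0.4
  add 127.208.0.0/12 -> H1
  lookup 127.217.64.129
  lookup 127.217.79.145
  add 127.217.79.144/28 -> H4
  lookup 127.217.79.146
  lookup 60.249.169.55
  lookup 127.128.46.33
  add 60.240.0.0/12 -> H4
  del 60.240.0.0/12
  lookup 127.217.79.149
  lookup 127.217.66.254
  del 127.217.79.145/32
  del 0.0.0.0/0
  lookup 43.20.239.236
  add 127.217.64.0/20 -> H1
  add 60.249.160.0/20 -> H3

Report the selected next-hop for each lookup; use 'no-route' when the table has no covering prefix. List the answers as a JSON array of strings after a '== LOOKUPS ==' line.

Process each operation:
  add 127.217.79.144/28 -> H2 at depth 28
  - 127.217.79.144/28 clear@28
  add 127.217.0.0/16 -> H4 at depth 16
  add 127.217.64.0/20 -> H4 at depth 20
  ? 185.120.152.155  path d0:-  best=no-route
  ? 127.217.0.60  path d0:-→d1:-→d2:-→d3:-→d4:-→d5:-→d6:-→d7:-→d8:-→d9:-→d10:-→d11:-→d12:-→d13:-→d14:-→d15:-→d16:H4→d17:-  best=H4
  add 60.249.169.0/24 -> H2 at depth 24
  ? 127.217.64.3  path d0:-→d1:-→d2:-→d3:-→d4:-→d5:-→d6:-→d7:-→d8:-→d9:-→d10:-→d11:-→d12:-→d13:-→d14:-→d15:-→d16:H4→d17:-→d18:-→d19:-→d20:H4  best=H4
  - 127.217.0.0/16 clear@16
  add 127.128.0.0/9 -> H0 at depth 9
  add 127.217.79.145/32 -> H3 at depth 32
  ? 127.217.64.116  path d0:-→d1:-→d2:-→d3:-→d4:-→d5:-→d6:-→d7:-→d8:-→d9:H0→d10:-→d11:-→d12:-→d13:-→d14:-→d15:-→d16:-→d17:-→d18:-→d19:-→d20:H4  best=H4
  add 0.0.0.0/0 -> H3 at depth 0
  add 60.249.169.54/31 -> H1 at depth 31
  add 120.0.0.0/5 -> H0 at depth 5
  add 127.217.64.0/20 -> H3 at depth 20
  add 127.217.79.144/29 -> H4 at depth 29
  ? 127.128.0.4  path d0:H3→d1:-→d2:-→d3:-→d4:-→d5:H0→d6:-→d7:-→d8:-→d9:H0  best=H0
  add 127.208.0.0/12 -> H1 at depth 12
  ? 127.217.64.129  path d0:H3→d1:-→d2:-→d3:-→d4:-→d5:H0→d6:-→d7:-→d8:-→d9:H0→d10:-→d11:-→d12:H1→d13:-→d14:-→d15:-→d16:-→d17:-→d18:-→d19:-→d20:H3  best=H3
  ? 127.217.79.145  path d0:H3→d1:-→d2:-→d3:-→d4:-→d5:H0→d6:-→d7:-→d8:-→d9:H0→d10:-→d11:-→d12:H1→d13:-→d14:-→d15:-→d16:-→d17:-→d18:-→d19:-→d20:H3→d21:-→d22:-→d23:-→d24:-→d25:-→d26:-→d27:-→d28:-→d29:H4→d30:-→d31:-→d32:H3  best=H3
  add 127.217.79.144/28 -> H4 at depth 28
  ? 127.217.79.146  path d0:H3→d1:-→d2:-→d3:-→d4:-→d5:H0→d6:-→d7:-→d8:-→d9:H0→d10:-→d11:-→d12:H1→d13:-→d14:-→d15:-→d16:-→d17:-→d18:-→d19:-→d20:H3→d21:-→d22:-→d23:-→d24:-→d25:-→d26:-→d27:-→d28:H4→d29:H4→d30:-  best=H4
  ? 60.249.169.55  path d0:H3→d1:-→d2:-→d3:-→d4:-→d5:-→d6:-→d7:-→d8:-→d9:-→d10:-→d11:-→d12:-→d13:-→d14:-→d15:-→d16:-→d17:-→d18:-→d19:-→d20:-→d21:-→d22:-→d23:-→d24:H2→d25:-→d26:-→d27:-→d28:-→d29:-→d30:-→d31:H1  best=H1
  ? 127.128.46.33  path d0:H3→d1:-→d2:-→d3:-→d4:-→d5:H0→d6:-→d7:-→d8:-→d9:H0  best=H0
  add 60.240.0.0/12 -> H4 at depth 12
  - 60.240.0.0/12 clear@12
  ? 127.217.79.149  path d0:H3→d1:-→d2:-→d3:-→d4:-→d5:H0→d6:-→d7:-→d8:-→d9:H0→d10:-→d11:-→d12:H1→d13:-→d14:-→d15:-→d16:-→d17:-→d18:-→d19:-→d20:H3→d21:-→d22:-→d23:-→d24:-→d25:-→d26:-→d27:-→d28:H4→d29:H4  best=H4
  ? 127.217.66.254  path d0:H3→d1:-→d2:-→d3:-→d4:-→d5:H0→d6:-→d7:-→d8:-→d9:H0→d10:-→d11:-→d12:H1→d13:-→d14:-→d15:-→d16:-→d17:-→d18:-→d19:-→d20:H3  best=H3
  - 127.217.79.145/32 clear@32
  - 0.0.0.0/0 clear@0
  ? 43.20.239.236  path d0:-→d1:-→d2:-→d3:-  best=no-route
  add 127.217.64.0/20 -> H1 at depth 20
  add 60.249.160.0/20 -> H3 at depth 20

== LOOKUPS ==
["no-route","H4","H4","H4","H0","H3","H3","H4","H1","H0","H4","H3","no-route"]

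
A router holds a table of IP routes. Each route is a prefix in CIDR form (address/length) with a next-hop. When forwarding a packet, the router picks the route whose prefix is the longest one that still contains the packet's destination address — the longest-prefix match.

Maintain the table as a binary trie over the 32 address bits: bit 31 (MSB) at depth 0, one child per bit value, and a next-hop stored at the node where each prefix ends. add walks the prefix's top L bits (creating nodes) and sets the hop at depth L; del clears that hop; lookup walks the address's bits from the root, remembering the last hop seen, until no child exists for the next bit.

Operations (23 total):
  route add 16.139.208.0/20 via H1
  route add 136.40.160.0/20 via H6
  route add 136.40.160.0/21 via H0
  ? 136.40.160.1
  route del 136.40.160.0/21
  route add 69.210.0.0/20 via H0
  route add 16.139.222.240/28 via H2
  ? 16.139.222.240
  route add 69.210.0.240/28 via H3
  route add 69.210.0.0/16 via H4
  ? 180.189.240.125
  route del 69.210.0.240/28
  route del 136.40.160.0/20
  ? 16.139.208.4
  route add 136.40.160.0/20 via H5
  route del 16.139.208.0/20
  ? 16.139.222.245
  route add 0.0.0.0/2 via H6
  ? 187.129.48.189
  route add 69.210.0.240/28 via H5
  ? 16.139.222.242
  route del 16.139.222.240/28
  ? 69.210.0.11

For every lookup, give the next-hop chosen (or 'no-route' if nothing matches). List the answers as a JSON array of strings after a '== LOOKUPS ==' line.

Apply in order:
  add 16.139.208.0/20 -> H1 at depth 20
  add 136.40.160.0/20 -> H6 at depth 20
  add 136.40.160.0/21 -> H0 at depth 21
  ? 136.40.160.1  path d0:-→d1:-→d2:-→d3:-→d4:-→d5:-→d6:-→d7:-→d8:-→d9:-→d10:-→d11:-→d12:-→d13:-→d14:-→d15:-→d16:-→d17:-→d18:-→d19:-→d20:H6→d21:H0  best=H0
  del 136.40.160.0/21 (clear depth 21)
  add 69.210.0.0/20 -> H0 at depth 20
  add 16.139.222.240/28 -> H2 at depth 28
  ? 16.139.222.240  path d0:-→d1:-→d2:-→d3:-→d4:-→d5:-→d6:-→d7:-→d8:-→d9:-→d10:-→d11:-→d12:-→d13:-→d14:-→d15:-→d16:-→d17:-→d18:-→d19:-→d20:H1→d21:-→d22:-→d23:-→d24:-→d25:-→d26:-→d27:-→d28:H2  best=H2
  add 69.210.0.240/28 -> H3 at depth 28
  add 69.210.0.0/16 -> H4 at depth 16
  ? 180.189.240.125  path d0:-→d1:-→d2:-  best=no-route
  del 69.210.0.240/28 (clear depth 28)
  del 136.40.160.0/20 (clear depth 20)
  ? 16.139.208.4  path d0:-→d1:-→d2:-→d3:-→d4:-→d5:-→d6:-→d7:-→d8:-→d9:-→d10:-→d11:-→d12:-→d13:-→d14:-→d15:-→d16:-→d17:-→d18:-→d19:-→d20:H1  best=H1
  add 136.40.160.0/20 -> H5 at depth 20
  del 16.139.208.0/20 (clear depth 20)
  ? 16.139.222.245  path d0:-→d1:-→d2:-→d3:-→d4:-→d5:-→d6:-→d7:-→d8:-→d9:-→d10:-→d11:-→d12:-→d13:-→d14:-→d15:-→d16:-→d17:-→d18:-→d19:-→d20:-→d21:-→d22:-→d23:-→d24:-→d25:-→d26:-→d27:-→d28:H2  best=H2
  add 0.0.0.0/2 -> H6 at depth 2
  ? 187.129.48.189  path d0:-→d1:-→d2:-  best=no-route
  add 69.210.0.240/28 -> H5 at depth 28
  ? 16.139.222.242  path d0:-→d1:-→d2:H6→d3:-→d4:-→d5:-→d6:-→d7:-→d8:-→d9:-→d10:-→d11:-→d12:-→d13:-→d14:-→d15:-→d16:-→d17:-→d18:-→d19:-→d20:-→d21:-→d22:-→d23:-→d24:-→d25:-→d26:-→d27:-→d28:H2  best=H2
  del 16.139.222.240/28 (clear depth 28)
  ? 69.210.0.11  path d0:-→d1:-→d2:-→d3:-→d4:-→d5:-→d6:-→d7:-→d8:-→d9:-→d10:-→d11:-→d12:-→d13:-→d14:-→d15:-→d16:H4→d17:-→d18:-→d19:-→d20:H0→d21:-→d22:-→d23:-→d24:-  best=H0

== LOOKUPS ==
["H0","H2","no-route","H1","H2","no-route","H2","H0"]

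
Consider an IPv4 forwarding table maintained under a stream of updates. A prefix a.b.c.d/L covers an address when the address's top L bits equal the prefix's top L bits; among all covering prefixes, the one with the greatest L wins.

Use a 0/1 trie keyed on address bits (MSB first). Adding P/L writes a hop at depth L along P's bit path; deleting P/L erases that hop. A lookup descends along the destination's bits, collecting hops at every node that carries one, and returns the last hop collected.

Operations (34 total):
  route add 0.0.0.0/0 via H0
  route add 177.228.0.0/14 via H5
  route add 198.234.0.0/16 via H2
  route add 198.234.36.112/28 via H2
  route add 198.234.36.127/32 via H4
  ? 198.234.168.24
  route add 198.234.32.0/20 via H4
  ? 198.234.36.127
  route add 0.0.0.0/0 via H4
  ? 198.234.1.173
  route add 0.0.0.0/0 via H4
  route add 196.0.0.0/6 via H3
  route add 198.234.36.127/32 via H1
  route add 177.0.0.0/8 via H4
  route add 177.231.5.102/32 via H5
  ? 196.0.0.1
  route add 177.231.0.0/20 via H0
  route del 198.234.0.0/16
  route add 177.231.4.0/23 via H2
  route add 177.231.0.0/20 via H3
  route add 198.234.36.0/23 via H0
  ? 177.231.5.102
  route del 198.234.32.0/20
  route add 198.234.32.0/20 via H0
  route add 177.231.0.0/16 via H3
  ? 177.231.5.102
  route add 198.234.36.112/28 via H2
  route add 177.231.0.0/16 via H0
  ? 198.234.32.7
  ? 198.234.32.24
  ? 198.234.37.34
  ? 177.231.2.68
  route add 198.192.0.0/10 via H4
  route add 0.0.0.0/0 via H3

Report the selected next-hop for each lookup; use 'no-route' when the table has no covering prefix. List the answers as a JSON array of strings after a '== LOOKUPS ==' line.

Process each operation:
  add 0.0.0.0/0 -> H0 at depth 0
  add 177.228.0.0/14 -> H5 at depth 14
  add 198.234.0.0/16 -> H2 at depth 16
  add 198.234.36.112/28 -> H2 at depth 28
  add 198.234.36.127/32 -> H4 at depth 32
  lookup 198.234.168.24: bits 1100011011101010 walk d0:H0→d1:-→d2:-→d3:-→d4:-→d5:-→d6:-→d7:-→d8:-→d9:-→d10:-→d11:-→d12:-→d13:-→d14:-→d15:-→d16:H2 -> H2
  add 198.234.32.0/20 -> H4 at depth 20
  lookup 198.234.36.127: bits 11000110111010100010010001111111 walk d0:H0→d1:-→d2:-→d3:-→d4:-→d5:-→d6:-→d7:-→d8:-→d9:-→d10:-→d11:-→d12:-→d13:-→d14:-→d15:-→d16:H2→d17:-→d18:-→d19:-→d20:H4→d21:-→d22:-→d23:-→d24:-→d25:-→d26:-→d27:-→d28:H2→d29:-→d30:-→d31:-→d32:H4 -> H4
  add 0.0.0.0/0 -> H4 at depth 0
  lookup 198.234.1.173: bits 110001101110101000 walk d0:H4→d1:-→d2:-→d3:-→d4:-→d5:-→d6:-→d7:-→d8:-→d9:-→d10:-→d11:-→d12:-→d13:-→d14:-→d15:-→d16:H2→d17:-→d18:- -> H2
  add 0.0.0.0/0 -> H4 at depth 0
  add 196.0.0.0/6 -> H3 at depth 6
  add 198.234.36.127/32 -> H1 at depth 32
  add 177.0.0.0/8 -> H4 at depth 8
  add 177.231.5.102/32 -> H5 at depth 32
  lookup 196.0.0.1: bits 110001 walk d0:H4→d1:-→d2:-→d3:-→d4:-→d5:-→d6:H3 -> H3
  add 177.231.0.0/20 -> H0 at depth 20
  - 198.234.0.0/16 clear@16
  add 177.231.4.0/23 -> H2 at depth 23
  add 177.231.0.0/20 -> H3 at depth 20
  add 198.234.36.0/23 -> H0 at depth 23
  lookup 177.231.5.102: bits 10110001111001110000010101100110 walk d0:H4→d1:-→d2:-→d3:-→d4:-→d5:-→d6:-→d7:-→d8:H4→d9:-→d10:-→d11:-→d12:-→d13:-→d14:H5→d15:-→d16:-→d17:-→d18:-→d19:-→d20:H3→d21:-→d22:-→d23:H2→d24:-→d25:-→d26:-→d27:-→d28:-→d29:-→d30:-→d31:-→d32:H5 -> H5
  - 198.234.32.0/20 clear@20
  add 198.234.32.0/20 -> H0 at depth 20
  add 177.231.0.0/16 -> H3 at depth 16
  lookup 177.231.5.102: bits 10110001111001110000010101100110 walk d0:H4→d1:-→d2:-→d3:-→d4:-→d5:-→d6:-→d7:-→d8:H4→d9:-→d10:-→d11:-→d12:-→d13:-→d14:H5→d15:-→d16:H3→d17:-→d18:-→d19:-→d20:H3→d21:-→d22:-→d23:H2→d24:-→d25:-→d26:-→d27:-→d28:-→d29:-→d30:-→d31:-→d32:H5 -> H5
  add 198.234.36.112/28 -> H2 at depth 28
  add 177.231.0.0/16 -> H0 at depth 16
  lookup 198.234.32.7: bits 110001101110101000100 walk d0:H4→d1:-→d2:-→d3:-→d4:-→d5:-→d6:H3→d7:-→d8:-→d9:-→d10:-→d11:-→d12:-→d13:-→d14:-→d15:-→d16:-→d17:-→d18:-→d19:-→d20:H0→d21:- -> H0
  lookup 198.234.32.24: bits 110001101110101000100 walk d0:H4→d1:-→d2:-→d3:-→d4:-→d5:-→d6:H3→d7:-→d8:-→d9:-→d10:-→d11:-→d12:-→d13:-→d14:-→d15:-→d16:-→d17:-→d18:-→d19:-→d20:H0→d21:- -> H0
  lookup 198.234.37.34: bits 11000110111010100010010 walk d0:H4→d1:-→d2:-→d3:-→d4:-→d5:-→d6:H3→d7:-→d8:-→d9:-→d10:-→d11:-→d12:-→d13:-→d14:-→d15:-→d16:-→d17:-→d18:-→d19:-→d20:H0→d21:-→d22:-→d23:H0 -> H0
  lookup 177.231.2.68: bits 101100011110011100000 walk d0:H4→d1:-→d2:-→d3:-→d4:-→d5:-→d6:-→d7:-→d8:H4→d9:-→d10:-→d11:-→d12:-→d13:-→d14:H5→d15:-→d16:H0→d17:-→d18:-→d19:-→d20:H3→d21:- -> H3
  add 198.192.0.0/10 -> H4 at depth 10
  add 0.0.0.0/0 -> H3 at depth 0

== LOOKUPS ==
["H2","H4","H2","H3","H5","H5","H0","H0","H0","H3"]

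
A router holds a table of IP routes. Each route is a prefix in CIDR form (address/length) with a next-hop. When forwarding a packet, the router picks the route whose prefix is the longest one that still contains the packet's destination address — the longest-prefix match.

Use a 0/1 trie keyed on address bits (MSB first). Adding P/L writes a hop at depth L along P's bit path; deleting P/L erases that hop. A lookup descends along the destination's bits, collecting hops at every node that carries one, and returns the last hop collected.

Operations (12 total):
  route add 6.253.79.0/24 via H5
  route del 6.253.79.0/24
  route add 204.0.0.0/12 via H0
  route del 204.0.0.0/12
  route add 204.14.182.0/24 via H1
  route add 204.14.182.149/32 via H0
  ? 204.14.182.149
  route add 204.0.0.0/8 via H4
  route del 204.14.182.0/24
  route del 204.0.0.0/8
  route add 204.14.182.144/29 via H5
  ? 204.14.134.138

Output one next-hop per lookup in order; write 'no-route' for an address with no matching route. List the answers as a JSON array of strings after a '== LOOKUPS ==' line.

Trace:
  add 6.253.79.0/24 -> H5 at depth 24
  del 6.253.79.0/24 (clear depth 24)
  add 204.0.0.0/12 -> H0 at depth 12
  del 204.0.0.0/12 (clear depth 12)
  add 204.14.182.0/24 -> H1 at depth 24
  add 204.14.182.149/32 -> H0 at depth 32
  ? 204.14.182.149  path d0:-→d1:-→d2:-→d3:-→d4:-→d5:-→d6:-→d7:-→d8:-→d9:-→d10:-→d11:-→d12:-→d13:-→d14:-→d15:-→d16:-→d17:-→d18:-→d19:-→d20:-→d21:-→d22:-→d23:-→d24:H1→d25:-→d26:-→d27:-→d28:-→d29:-→d30:-→d31:-→d32:H0  best=H0
  add 204.0.0.0/8 -> H4 at depth 8
  del 204.14.182.0/24 (clear depth 24)
  del 204.0.0.0/8 (clear depth 8)
  add 204.14.182.144/29 -> H5 at depth 29
  ? 204.14.134.138  path d0:-→d1:-→d2:-→d3:-→d4:-→d5:-→d6:-→d7:-→d8:-→d9:-→d10:-→d11:-→d12:-→d13:-→d14:-→d15:-→d16:-→d17:-→d18:-  best=no-route

== LOOKUPS ==
["H0","no-route"]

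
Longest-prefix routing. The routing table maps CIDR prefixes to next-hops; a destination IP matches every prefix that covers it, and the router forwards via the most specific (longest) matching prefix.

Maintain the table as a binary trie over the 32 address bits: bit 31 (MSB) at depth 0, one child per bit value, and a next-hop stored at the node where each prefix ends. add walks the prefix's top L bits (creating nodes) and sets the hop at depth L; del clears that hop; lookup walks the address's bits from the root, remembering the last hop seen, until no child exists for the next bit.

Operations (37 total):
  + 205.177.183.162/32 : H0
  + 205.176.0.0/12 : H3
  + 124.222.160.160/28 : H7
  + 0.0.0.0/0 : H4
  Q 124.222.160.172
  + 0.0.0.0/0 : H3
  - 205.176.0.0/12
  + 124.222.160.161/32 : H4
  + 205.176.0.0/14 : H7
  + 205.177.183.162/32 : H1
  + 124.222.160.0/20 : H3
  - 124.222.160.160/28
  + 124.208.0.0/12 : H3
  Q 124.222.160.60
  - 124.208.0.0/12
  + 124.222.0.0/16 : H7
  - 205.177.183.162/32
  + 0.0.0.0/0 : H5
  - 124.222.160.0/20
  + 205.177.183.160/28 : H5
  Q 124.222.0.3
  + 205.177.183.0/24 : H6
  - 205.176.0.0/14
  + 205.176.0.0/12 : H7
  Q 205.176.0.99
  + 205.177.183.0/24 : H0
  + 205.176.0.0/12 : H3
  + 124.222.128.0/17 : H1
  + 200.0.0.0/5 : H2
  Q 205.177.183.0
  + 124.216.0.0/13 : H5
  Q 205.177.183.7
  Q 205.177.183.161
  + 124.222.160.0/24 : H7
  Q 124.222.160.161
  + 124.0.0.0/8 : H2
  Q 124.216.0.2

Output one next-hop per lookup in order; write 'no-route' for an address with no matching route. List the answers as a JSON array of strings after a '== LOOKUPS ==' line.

Process each operation:
  add 205.177.183.162/32 -> H0 at depth 32
  add 205.176.0.0/12 -> H3 at depth 12
  add 124.222.160.160/28 -> H7 at depth 28
  add 0.0.0.0/0 -> H4 at depth 0
  lookup 124.222.160.172: bits 0111110011011110101000001010 walk d0:H4→d1:-→d2:-→d3:-→d4:-→d5:-→d6:-→d7:-→d8:-→d9:-→d10:-→d11:-→d12:-→d13:-→d14:-→d15:-→d16:-→d17:-→d18:-→d19:-→d20:-→d21:-→d22:-→d23:-→d24:-→d25:-→d26:-→d27:-→d28:H7 -> H7
  add 0.0.0.0/0 -> H3 at depth 0
  del 205.176.0.0/12 (clear depth 12)
  add 124.222.160.161/32 -> H4 at depth 32
  add 205.176.0.0/14 -> H7 at depth 14
  add 205.177.183.162/32 -> H1 at depth 32
  add 124.222.160.0/20 -> H3 at depth 20
  del 124.222.160.160/28 (clear depth 28)
  add 124.208.0.0/12 -> H3 at depth 12
  lookup 124.222.160.60: bits 011111001101111010100000 walk d0:H3→d1:-→d2:-→d3:-→d4:-→d5:-→d6:-→d7:-→d8:-→d9:-→d10:-→d11:-→d12:H3→d13:-→d14:-→d15:-→d16:-→d17:-→d18:-→d19:-→d20:H3→d21:-→d22:-→d23:-→d24:- -> H3
  del 124.208.0.0/12 (clear depth 12)
  add 124.222.0.0/16 -> H7 at depth 16
  del 205.177.183.162/32 (clear depth 32)
  add 0.0.0.0/0 -> H5 at depth 0
  del 124.222.160.0/20 (clear depth 20)
  add 205.177.183.160/28 -> H5 at depth 28
  lookup 124.222.0.3: bits 0111110011011110 walk d0:H5→d1:-→d2:-→d3:-→d4:-→d5:-→d6:-→d7:-→d8:-→d9:-→d10:-→d11:-→d12:-→d13:-→d14:-→d15:-→d16:H7 -> H7
  add 205.177.183.0/24 -> H6 at depth 24
  del 205.176.0.0/14 (clear depth 14)
  add 205.176.0.0/12 -> H7 at depth 12
  lookup 205.176.0.99: bits 110011011011000 walk d0:H5→d1:-→d2:-→d3:-→d4:-→d5:-→d6:-→d7:-→d8:-→d9:-→d10:-→d11:-→d12:H7→d13:-→d14:-→d15:- -> H7
  add 205.177.183.0/24 -> H0 at depth 24
  add 205.176.0.0/12 -> H3 at depth 12
  add 124.222.128.0/17 -> H1 at depth 17
  add 200.0.0.0/5 -> H2 at depth 5
  lookup 205.177.183.0: bits 110011011011000110110111 walk d0:H5→d1:-→d2:-→d3:-→d4:-→d5:H2→d6:-→d7:-→d8:-→d9:-→d10:-→d11:-→d12:H3→d13:-→d14:-→d15:-→d16:-→d17:-→d18:-→d19:-→d20:-→d21:-→d22:-→d23:-→d24:H0 -> H0
  add 124.216.0.0/13 -> H5 at depth 13
  lookup 205.177.183.7: bits 110011011011000110110111 walk d0:H5→d1:-→d2:-→d3:-→d4:-→d5:H2→d6:-→d7:-→d8:-→d9:-→d10:-→d11:-→d12:H3→d13:-→d14:-→d15:-→d16:-→d17:-→d18:-→d19:-→d20:-→d21:-→d22:-→d23:-→d24:H0 -> H0
  lookup 205.177.183.161: bits 110011011011000110110111101000 walk d0:H5→d1:-→d2:-→d3:-→d4:-→d5:H2→d6:-→d7:-→d8:-→d9:-→d10:-→d11:-→d12:H3→d13:-→d14:-→d15:-→d16:-→d17:-→d18:-→d19:-→d20:-→d21:-→d22:-→d23:-→d24:H0→d25:-→d26:-→d27:-→d28:H5→d29:-→d30:- -> H5
  add 124.222.160.0/24 -> H7 at depth 24
  lookup 124.222.160.161: bits 01111100110111101010000010100001 walk d0:H5→d1:-→d2:-→d3:-→d4:-→d5:-→d6:-→d7:-→d8:-→d9:-→d10:-→d11:-→d12:-→d13:H5→d14:-→d15:-→d16:H7→d17:H1→d18:-→d19:-→d20:-→d21:-→d22:-→d23:-→d24:H7→d25:-→d26:-→d27:-→d28:-→d29:-→d30:-→d31:-→d32:H4 -> H4
  add 124.0.0.0/8 -> H2 at depth 8
  lookup 124.216.0.2: bits 0111110011011 walk d0:H5→d1:-→d2:-→d3:-→d4:-→d5:-→d6:-→d7:-→d8:H2→d9:-→d10:-→d11:-→d12:-→d13:H5 -> H5

== LOOKUPS ==
["H7","H3","H7","H7","H0","H0","H5","H4","H5"]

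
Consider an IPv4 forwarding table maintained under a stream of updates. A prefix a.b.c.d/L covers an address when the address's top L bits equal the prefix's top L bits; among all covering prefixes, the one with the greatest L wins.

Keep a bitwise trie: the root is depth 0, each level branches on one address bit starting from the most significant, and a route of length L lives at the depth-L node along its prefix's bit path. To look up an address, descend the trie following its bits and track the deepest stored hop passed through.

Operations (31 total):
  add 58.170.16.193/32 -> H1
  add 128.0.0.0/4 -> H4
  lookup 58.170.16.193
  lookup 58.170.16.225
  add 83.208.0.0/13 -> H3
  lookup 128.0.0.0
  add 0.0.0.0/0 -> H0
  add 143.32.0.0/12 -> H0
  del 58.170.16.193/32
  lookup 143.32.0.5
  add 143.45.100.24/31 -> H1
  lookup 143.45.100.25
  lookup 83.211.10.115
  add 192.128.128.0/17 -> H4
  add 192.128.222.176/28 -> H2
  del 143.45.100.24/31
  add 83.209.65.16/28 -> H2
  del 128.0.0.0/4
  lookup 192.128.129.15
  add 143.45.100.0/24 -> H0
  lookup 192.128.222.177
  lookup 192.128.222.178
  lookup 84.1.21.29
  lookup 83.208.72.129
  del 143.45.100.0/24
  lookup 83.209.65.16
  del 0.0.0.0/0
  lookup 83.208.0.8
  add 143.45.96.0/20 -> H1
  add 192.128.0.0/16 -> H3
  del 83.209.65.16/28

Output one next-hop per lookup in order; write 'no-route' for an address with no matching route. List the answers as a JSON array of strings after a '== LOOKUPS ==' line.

Apply in order:
  add 58.170.16.193/32 -> H1 at depth 32
  add 128.0.0.0/4 -> H4 at depth 4
  lookup 58.170.16.193: bits 00111010101010100001000011000001 walk d0:-→d1:-→d2:-→d3:-→d4:-→d5:-→d6:-→d7:-→d8:-→d9:-→d10:-→d11:-→d12:-→d13:-→d14:-→d15:-→d16:-→d17:-→d18:-→d19:-→d20:-→d21:-→d22:-→d23:-→d24:-→d25:-→d26:-→d27:-→d28:-→d29:-→d30:-→d31:-→d32:H1 -> H1
  lookup 58.170.16.225: bits 00111010101010100001000011 walk d0:-→d1:-→d2:-→d3:-→d4:-→d5:-→d6:-→d7:-→d8:-→d9:-→d10:-→d11:-→d12:-→d13:-→d14:-→d15:-→d16:-→d17:-→d18:-→d19:-→d20:-→d21:-→d22:-→d23:-→d24:-→d25:-→d26:- -> no-route
  add 83.208.0.0/13 -> H3 at depth 13
  lookup 128.0.0.0: bits 1000 walk d0:-→d1:-→d2:-→d3:-→d4:H4 -> H4
  add 0.0.0.0/0 -> H0 at depth 0
  add 143.32.0.0/12 -> H0 at depth 12
  del 58.170.16.193/32 (clear depth 32)
  lookup 143.32.0.5: bits 100011110010 walk d0:H0→d1:-→d2:-→d3:-→d4:H4→d5:-→d6:-→d7:-→d8:-→d9:-→d10:-→d11:-→d12:H0 -> H0
  add 143.45.100.24/31 -> H1 at depth 31
  lookup 143.45.100.25: bits 1000111100101101011001000001100 walk d0:H0→d1:-→d2:-→d3:-→d4:H4→d5:-→d6:-→d7:-→d8:-→d9:-→d10:-→d11:-→d12:H0→d13:-→d14:-→d15:-→d16:-→d17:-→d18:-→d19:-→d20:-→d21:-→d22:-→d23:-→d24:-→d25:-→d26:-→d27:-→d28:-→d29:-→d30:-→d31:H1 -> H1
  lookup 83.211.10.115: bits 0101001111010 walk d0:H0→d1:-→d2:-→d3:-→d4:-→d5:-→d6:-→d7:-→d8:-→d9:-→d10:-→d11:-→d12:-→d13:H3 -> H3
  add 192.128.128.0/17 -> H4 at depth 17
  add 192.128.222.176/28 -> H2 at depth 28
  del 143.45.100.24/31 (clear depth 31)
  add 83.209.65.16/28 -> H2 at depth 28
  del 128.0.0.0/4 (clear depth 4)
  lookup 192.128.129.15: bits 11000000100000001 walk d0:H0→d1:-→d2:-→d3:-→d4:-→d5:-→d6:-→d7:-→d8:-→d9:-→d10:-→d11:-→d12:-→d13:-→d14:-→d15:-→d16:-→d17:H4 -> H4
  add 143.45.100.0/24 -> H0 at depth 24
  lookup 192.128.222.177: bits 1100000010000000110111101011 walk d0:H0→d1:-→d2:-→d3:-→d4:-→d5:-→d6:-→d7:-→d8:-→d9:-→d10:-→d11:-→d12:-→d13:-→d14:-→d15:-→d16:-→d17:H4→d18:-→d19:-→d20:-→d21:-→d22:-→d23:-→d24:-→d25:-→d26:-→d27:-→d28:H2 -> H2
  lookup 192.128.222.178: bits 1100000010000000110111101011 walk d0:H0→d1:-→d2:-→d3:-→d4:-→d5:-→d6:-→d7:-→d8:-→d9:-→d10:-→d11:-→d12:-→d13:-→d14:-→d15:-→d16:-→d17:H4→d18:-→d19:-→d20:-→d21:-→d22:-→d23:-→d24:-→d25:-→d26:-→d27:-→d28:H2 -> H2
  lookup 84.1.21.29: bits 01010 walk d0:H0→d1:-→d2:-→d3:-→d4:-→d5:- -> H0
  lookup 83.208.72.129: bits 010100111101000 walk d0:H0→d1:-→d2:-→d3:-→d4:-→d5:-→d6:-→d7:-→d8:-→d9:-→d10:-→d11:-→d12:-→d13:H3→d14:-→d15:- -> H3
  del 143.45.100.0/24 (clear depth 24)
  lookup 83.209.65.16: bits 0101001111010001010000010001 walk d0:H0→d1:-→d2:-→d3:-→d4:-→d5:-→d6:-→d7:-→d8:-→d9:-→d10:-→d11:-→d12:-→d13:H3→d14:-→d15:-→d16:-→d17:-→d18:-→d19:-→d20:-→d21:-→d22:-→d23:-→d24:-→d25:-→d26:-→d27:-→d28:H2 -> H2
  del 0.0.0.0/0 (clear depth 0)
  lookup 83.208.0.8: bits 010100111101000 walk d0:-→d1:-→d2:-→d3:-→d4:-→d5:-→d6:-→d7:-→d8:-→d9:-→d10:-→d11:-→d12:-→d13:H3→d14:-→d15:- -> H3
  add 143.45.96.0/20 -> H1 at depth 20
  add 192.128.0.0/16 -> H3 at depth 16
  del 83.209.65.16/28 (clear depth 28)

== LOOKUPS ==
["H1","no-route","H4","H0","H1","H3","H4","H2","H2","H0","H3","H2","H3"]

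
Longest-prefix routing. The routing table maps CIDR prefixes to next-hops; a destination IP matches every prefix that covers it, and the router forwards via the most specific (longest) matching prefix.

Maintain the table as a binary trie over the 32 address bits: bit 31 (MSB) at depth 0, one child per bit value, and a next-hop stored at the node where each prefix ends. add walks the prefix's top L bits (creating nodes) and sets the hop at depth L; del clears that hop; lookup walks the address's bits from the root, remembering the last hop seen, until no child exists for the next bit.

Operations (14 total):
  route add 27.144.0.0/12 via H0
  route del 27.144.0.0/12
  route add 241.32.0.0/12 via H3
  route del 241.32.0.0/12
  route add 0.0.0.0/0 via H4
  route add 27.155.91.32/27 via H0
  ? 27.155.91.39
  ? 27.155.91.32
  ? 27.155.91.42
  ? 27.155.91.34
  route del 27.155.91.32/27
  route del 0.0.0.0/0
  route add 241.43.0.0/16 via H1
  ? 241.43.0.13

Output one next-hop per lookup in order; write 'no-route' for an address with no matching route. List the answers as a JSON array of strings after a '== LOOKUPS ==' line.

Trace:
  + 27.144.0.0/12 (H0) depth=12
  - 27.144.0.0/12 clear@12
  + 241.32.0.0/12 (H3) depth=12
  - 241.32.0.0/12 clear@12
  + 0.0.0.0/0 (H4) depth=0
  + 27.155.91.32/27 (H0) depth=27
  ? 27.155.91.39  path d0:H4→d1:-→d2:-→d3:-→d4:-→d5:-→d6:-→d7:-→d8:-→d9:-→d10:-→d11:-→d12:-→d13:-→d14:-→d15:-→d16:-→d17:-→d18:-→d19:-→d20:-→d21:-→d22:-→d23:-→d24:-→d25:-→d26:-→d27:H0  best=H0
  ? 27.155.91.32  path d0:H4→d1:-→d2:-→d3:-→d4:-→d5:-→d6:-→d7:-→d8:-→d9:-→d10:-→d11:-→d12:-→d13:-→d14:-→d15:-→d16:-→d17:-→d18:-→d19:-→d20:-→d21:-→d22:-→d23:-→d24:-→d25:-→d26:-→d27:H0  best=H0
  ? 27.155.91.42  path d0:H4→d1:-→d2:-→d3:-→d4:-→d5:-→d6:-→d7:-→d8:-→d9:-→d10:-→d11:-→d12:-→d13:-→d14:-→d15:-→d16:-→d17:-→d18:-→d19:-→d20:-→d21:-→d22:-→d23:-→d24:-→d25:-→d26:-→d27:H0  best=H0
  ? 27.155.91.34  path d0:H4→d1:-→d2:-→d3:-→d4:-→d5:-→d6:-→d7:-→d8:-→d9:-→d10:-→d11:-→d12:-→d13:-→d14:-→d15:-→d16:-→d17:-→d18:-→d19:-→d20:-→d21:-→d22:-→d23:-→d24:-→d25:-→d26:-→d27:H0  best=H0
  - 27.155.91.32/27 clear@27
  - 0.0.0.0/0 clear@0
  + 241.43.0.0/16 (H1) depth=16
  ? 241.43.0.13  path d0:-→d1:-→d2:-→d3:-→d4:-→d5:-→d6:-→d7:-→d8:-→d9:-→d10:-→d11:-→d12:-→d13:-→d14:-→d15:-→d16:H1  best=H1

== LOOKUPS ==
["H0","H0","H0","H0","H1"]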